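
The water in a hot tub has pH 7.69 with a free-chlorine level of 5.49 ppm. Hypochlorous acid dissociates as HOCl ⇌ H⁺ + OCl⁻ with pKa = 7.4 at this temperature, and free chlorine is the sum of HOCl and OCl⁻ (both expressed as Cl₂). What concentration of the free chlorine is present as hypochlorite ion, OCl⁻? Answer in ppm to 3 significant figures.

3.63 ppm

[OCl⁻]/[HOCl] = 10^(pH − pKa) = 10^(7.69 − 7.4) = 10^0.29 = 1.95.
Fraction as HOCl = 1 / (1 + 1.95) = 0.339.
OCl⁻ = (1 − 0.339) × 5.49 ppm = 3.629 ppm.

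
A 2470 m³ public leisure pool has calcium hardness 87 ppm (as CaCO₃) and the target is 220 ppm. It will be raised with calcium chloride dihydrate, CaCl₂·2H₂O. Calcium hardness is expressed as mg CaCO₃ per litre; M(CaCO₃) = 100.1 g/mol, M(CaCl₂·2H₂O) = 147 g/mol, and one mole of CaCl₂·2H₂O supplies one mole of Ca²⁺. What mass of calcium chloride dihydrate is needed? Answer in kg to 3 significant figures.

482 kg

Volume: 2470 m³ = 2,470,000 L.
Hardness to add: (220 − 87) = 133 mg/L as CaCO₃ × 2,470,000 L = 328,500 g as CaCO₃.
Moles of Ca²⁺ (1 mol Ca²⁺ ≡ 1 mol CaCO₃): 328,500 / 100.1 g/mol = 3282 mol.
Mass of CaCl₂·2H₂O: 3282 × 147 = 482,400 g.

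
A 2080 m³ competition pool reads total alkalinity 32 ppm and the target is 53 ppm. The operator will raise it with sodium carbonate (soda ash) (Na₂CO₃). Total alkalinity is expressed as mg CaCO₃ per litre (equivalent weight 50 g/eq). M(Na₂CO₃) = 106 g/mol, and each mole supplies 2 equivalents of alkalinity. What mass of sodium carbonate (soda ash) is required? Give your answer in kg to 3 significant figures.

Volume: 2080 m³ = 2,080,000 L.
Alkalinity to add: (53 − 32) = 21 mg/L as CaCO₃ × 2,080,000 L = 43,680 g as CaCO₃.
Equivalents: 43,680 g ÷ 50 g/eq = 873.6 eq.
Each mole of Na₂CO₃ supplies 2 eq, so 873.6 / 2 = 436.8 mol.
Mass: 436.8 mol × 106 g/mol = 46,300 g.

46.3 kg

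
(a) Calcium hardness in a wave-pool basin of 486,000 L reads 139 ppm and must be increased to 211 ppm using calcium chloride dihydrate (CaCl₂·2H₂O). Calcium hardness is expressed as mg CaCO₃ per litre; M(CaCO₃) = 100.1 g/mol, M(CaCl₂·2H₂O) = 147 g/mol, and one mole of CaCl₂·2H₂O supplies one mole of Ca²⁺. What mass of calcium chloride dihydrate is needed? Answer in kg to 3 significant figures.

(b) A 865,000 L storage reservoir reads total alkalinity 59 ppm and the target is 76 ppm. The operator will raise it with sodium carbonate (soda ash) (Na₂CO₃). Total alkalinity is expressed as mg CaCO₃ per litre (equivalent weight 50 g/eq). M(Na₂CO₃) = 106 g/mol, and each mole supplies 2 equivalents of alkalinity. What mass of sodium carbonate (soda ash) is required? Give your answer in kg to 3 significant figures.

(a) Hardness to add: (211 − 139) = 72 mg/L as CaCO₃ × 486,000 L = 34,990 g as CaCO₃.
(a) Moles of Ca²⁺ (1 mol Ca²⁺ ≡ 1 mol CaCO₃): 34,990 / 100.1 g/mol = 349.6 mol.
(a) Mass of CaCl₂·2H₂O: 349.6 × 147 = 51,390 g.

(b) Alkalinity to add: (76 − 59) = 17 mg/L as CaCO₃ × 865,000 L = 14,700 g as CaCO₃.
(b) Equivalents: 14,700 g ÷ 50 g/eq = 294.1 eq.
(b) Each mole of Na₂CO₃ supplies 2 eq, so 294.1 / 2 = 147.1 mol.
(b) Mass: 147.1 mol × 106 g/mol = 15,590 g.

(a) 51.4 kg; (b) 15.6 kg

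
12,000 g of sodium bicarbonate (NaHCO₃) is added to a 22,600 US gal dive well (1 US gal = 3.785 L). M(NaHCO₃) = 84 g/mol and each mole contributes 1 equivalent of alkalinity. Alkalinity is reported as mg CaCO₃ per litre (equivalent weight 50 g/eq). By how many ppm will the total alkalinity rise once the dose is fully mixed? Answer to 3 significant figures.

83.5 ppm

Volume: 22,600 US gal × 3.785 L/gal = 85,541 L.
Moles of NaHCO₃: 12,000 g ÷ 84 g/mol = 142.9 mol → 142.9 eq of alkalinity.
As CaCO₃: 142.9 eq × 50 g/eq = 7143 g.
Rise: 7143 g / 85,541 L × 1000 = 83.5 mg/L.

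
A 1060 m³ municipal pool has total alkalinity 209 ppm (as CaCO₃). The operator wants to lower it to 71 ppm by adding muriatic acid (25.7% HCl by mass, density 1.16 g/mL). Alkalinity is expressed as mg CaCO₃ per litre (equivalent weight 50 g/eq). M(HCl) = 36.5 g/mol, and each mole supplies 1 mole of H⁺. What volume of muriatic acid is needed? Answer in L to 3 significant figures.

Volume: 1060 m³ = 1,060,000 L.
Alkalinity to neutralize: (209 − 71) = 138 mg/L as CaCO₃ × 1,060,000 L = 146,300 g as CaCO₃.
Equivalents of H⁺ required: 146,300 ÷ 50 g/eq = 2926 eq = 2926 mol HCl.
Mass of HCl: 2926 × 36.5 = 106,800 g.
Mass of 25.7% solution: 106,800 / 0.257 = 415,500 g.
Volume: 415,500 g ÷ 1.16 g/mL = 358,200 mL.

358 L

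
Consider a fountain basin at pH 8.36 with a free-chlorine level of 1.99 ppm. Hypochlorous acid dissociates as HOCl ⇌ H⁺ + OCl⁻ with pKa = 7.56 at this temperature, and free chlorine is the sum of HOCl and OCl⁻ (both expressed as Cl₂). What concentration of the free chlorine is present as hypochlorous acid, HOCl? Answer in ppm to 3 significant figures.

0.272 ppm

[OCl⁻]/[HOCl] = 10^(pH − pKa) = 10^(8.36 − 7.56) = 10^0.80 = 6.31.
Fraction as HOCl = 1 / (1 + 6.31) = 0.1368.
HOCl = 0.1368 × 1.99 ppm = 0.2722 ppm.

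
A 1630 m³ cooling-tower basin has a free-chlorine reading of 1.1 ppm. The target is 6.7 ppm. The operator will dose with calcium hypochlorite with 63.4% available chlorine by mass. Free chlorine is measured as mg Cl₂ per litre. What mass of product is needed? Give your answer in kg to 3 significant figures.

Volume: 1630 m³ = 1,630,000 L.
Chlorine deficit: 6.7 − 1.1 = 5.6 ppm = 5.6 mg/L as Cl₂.
Cl₂ equivalent needed: 5.6 mg/L × 1,630,000 L = 9,128,000 mg = 9128 g.
Product at 63.4% available chlorine: 9128 / 0.634 = 14,400 g.

14.4 kg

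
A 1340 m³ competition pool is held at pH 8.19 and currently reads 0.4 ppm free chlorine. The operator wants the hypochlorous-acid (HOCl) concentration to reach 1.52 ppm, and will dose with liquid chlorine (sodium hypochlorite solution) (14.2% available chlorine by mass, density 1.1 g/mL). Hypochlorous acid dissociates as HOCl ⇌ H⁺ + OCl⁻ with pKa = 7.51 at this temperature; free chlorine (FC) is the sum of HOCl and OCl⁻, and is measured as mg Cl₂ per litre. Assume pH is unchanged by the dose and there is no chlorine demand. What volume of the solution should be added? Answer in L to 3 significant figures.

Volume: 1340 m³ = 1,340,000 L.
[OCl⁻]/[HOCl] = 10^(pH − pKa) = 10^(8.19 − 7.51) = 4.786; fraction as HOCl = 1/(1 + 4.786) = 0.1728.
Free chlorine required for 1.52 ppm HOCl: 1.52 / 0.1728 = 8.795 ppm.
FC to add: 8.795 − 0.4 = 8.395 mg/L as Cl₂.
Cl₂ equivalent: 8.395 mg/L × 1,340,000 L = 11,250 g.
Product at 14.2% available Cl: 11,250 / 0.142 = 79,220 g.
Volume: 79,220 g ÷ 1.1 g/mL = 72,020 mL.

72.0 L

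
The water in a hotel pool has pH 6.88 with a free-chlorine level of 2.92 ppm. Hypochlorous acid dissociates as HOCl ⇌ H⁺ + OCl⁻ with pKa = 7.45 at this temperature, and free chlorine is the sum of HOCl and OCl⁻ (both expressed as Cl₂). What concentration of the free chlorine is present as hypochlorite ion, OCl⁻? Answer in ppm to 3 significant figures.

0.619 ppm

[OCl⁻]/[HOCl] = 10^(pH − pKa) = 10^(6.88 − 7.45) = 10^-0.57 = 0.2692.
Fraction as HOCl = 1 / (1 + 0.2692) = 0.7879.
OCl⁻ = (1 − 0.7879) × 2.92 ppm = 0.6193 ppm.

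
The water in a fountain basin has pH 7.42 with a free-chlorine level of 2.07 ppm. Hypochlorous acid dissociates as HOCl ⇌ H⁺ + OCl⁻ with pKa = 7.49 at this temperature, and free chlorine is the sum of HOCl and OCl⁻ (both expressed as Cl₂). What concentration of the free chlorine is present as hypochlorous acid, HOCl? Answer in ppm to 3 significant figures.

1.12 ppm

[OCl⁻]/[HOCl] = 10^(pH − pKa) = 10^(7.42 − 7.49) = 10^-0.07 = 0.8511.
Fraction as HOCl = 1 / (1 + 0.8511) = 0.5402.
HOCl = 0.5402 × 2.07 ppm = 1.118 ppm.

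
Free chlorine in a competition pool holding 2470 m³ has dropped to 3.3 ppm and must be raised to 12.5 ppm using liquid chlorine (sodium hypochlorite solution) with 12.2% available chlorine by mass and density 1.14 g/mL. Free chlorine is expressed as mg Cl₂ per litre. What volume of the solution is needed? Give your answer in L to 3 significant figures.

Volume: 2470 m³ = 2,470,000 L.
Chlorine deficit: 12.5 − 3.3 = 9.2 ppm = 9.2 mg/L as Cl₂.
Cl₂ equivalent needed: 9.2 mg/L × 2,470,000 L = 22,720,000 mg = 22,720 g.
Product at 12.2% available chlorine: 22,720 / 0.122 = 186,300 g.
Volume at density 1.14 g/mL: 186,300 g ÷ 1.14 g/mL = 163,400 mL.

163 L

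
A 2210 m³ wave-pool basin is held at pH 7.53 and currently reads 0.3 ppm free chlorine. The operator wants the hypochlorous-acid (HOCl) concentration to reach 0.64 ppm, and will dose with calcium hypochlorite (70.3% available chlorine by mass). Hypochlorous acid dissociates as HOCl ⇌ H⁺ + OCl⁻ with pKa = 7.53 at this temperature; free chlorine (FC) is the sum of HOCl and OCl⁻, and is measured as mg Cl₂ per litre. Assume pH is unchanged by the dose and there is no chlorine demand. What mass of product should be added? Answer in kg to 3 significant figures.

3.08 kg

Volume: 2210 m³ = 2,210,000 L.
[OCl⁻]/[HOCl] = 10^(pH − pKa) = 10^(7.53 − 7.53) = 1; fraction as HOCl = 1/(1 + 1) = 0.5.
Free chlorine required for 0.64 ppm HOCl: 0.64 / 0.5 = 1.28 ppm.
FC to add: 1.28 − 0.3 = 0.98 mg/L as Cl₂.
Cl₂ equivalent: 0.98 mg/L × 2,210,000 L = 2166 g.
Product at 70.3% available Cl: 2166 / 0.703 = 3081 g.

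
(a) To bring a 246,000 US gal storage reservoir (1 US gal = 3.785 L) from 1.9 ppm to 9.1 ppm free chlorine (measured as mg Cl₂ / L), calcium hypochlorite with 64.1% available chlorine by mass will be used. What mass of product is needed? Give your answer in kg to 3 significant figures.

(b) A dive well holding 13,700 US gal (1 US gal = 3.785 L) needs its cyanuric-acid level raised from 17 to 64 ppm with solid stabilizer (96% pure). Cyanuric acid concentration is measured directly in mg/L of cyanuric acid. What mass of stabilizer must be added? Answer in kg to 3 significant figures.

(a) Volume: 246,000 US gal × 3.785 L/gal = 931,110 L.
(a) Chlorine deficit: 9.1 − 1.9 = 7.2 ppm = 7.2 mg/L as Cl₂.
(a) Cl₂ equivalent needed: 7.2 mg/L × 931,110 L = 6,704,000 mg = 6704 g.
(a) Product at 64.1% available chlorine: 6704 / 0.641 = 10,460 g.

(b) Volume: 13,700 US gal × 3.785 L/gal = 51,854 L.
(b) CYA to add: (64 − 17) = 47 mg/L × 51,854 L = 2437 g cyanuric acid.
(b) At 96% purity: 2437 / 0.96 = 2539 g product.

(a) 10.5 kg; (b) 2.54 kg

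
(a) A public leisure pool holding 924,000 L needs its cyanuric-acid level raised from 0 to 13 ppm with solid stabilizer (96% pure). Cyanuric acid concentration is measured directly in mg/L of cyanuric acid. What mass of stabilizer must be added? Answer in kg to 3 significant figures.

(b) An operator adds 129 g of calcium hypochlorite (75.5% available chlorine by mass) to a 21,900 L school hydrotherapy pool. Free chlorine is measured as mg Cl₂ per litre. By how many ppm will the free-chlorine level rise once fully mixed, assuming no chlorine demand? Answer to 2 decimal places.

(a) 12.5 kg; (b) 4.45 ppm

(a) CYA to add: (13 − 0) = 13 mg/L × 924,000 L = 12,010 g cyanuric acid.
(a) At 96% purity: 12,010 / 0.96 = 12,510 g product.

(b) Available chlorine delivered: 129 g × 0.755 = 97.39 g as Cl₂.
(b) Concentration rise: 97.39 g / 21,900 L = 4.447 mg/L = 4.45 ppm.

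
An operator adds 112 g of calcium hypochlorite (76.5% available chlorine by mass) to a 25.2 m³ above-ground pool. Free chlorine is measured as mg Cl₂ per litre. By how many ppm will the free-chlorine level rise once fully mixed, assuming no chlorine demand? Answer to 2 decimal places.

Volume: 25.2 m³ = 25,200 L.
Available chlorine delivered: 112 g × 0.765 = 85.68 g as Cl₂.
Concentration rise: 85.68 g / 25,200 L = 3.4 mg/L = 3.40 ppm.

3.40 ppm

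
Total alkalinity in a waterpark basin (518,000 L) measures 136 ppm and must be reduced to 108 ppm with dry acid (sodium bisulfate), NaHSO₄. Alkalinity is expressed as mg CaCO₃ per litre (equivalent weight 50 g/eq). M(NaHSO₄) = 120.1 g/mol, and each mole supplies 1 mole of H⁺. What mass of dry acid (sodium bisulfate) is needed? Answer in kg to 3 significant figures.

Alkalinity to neutralize: (136 − 108) = 28 mg/L as CaCO₃ × 518,000 L = 14,500 g as CaCO₃.
Equivalents of H⁺ required: 14,500 ÷ 50 g/eq = 290.1 eq = 290.1 mol NaHSO₄.
Mass of NaHSO₄: 290.1 × 120.1 = 34,840 g.

34.8 kg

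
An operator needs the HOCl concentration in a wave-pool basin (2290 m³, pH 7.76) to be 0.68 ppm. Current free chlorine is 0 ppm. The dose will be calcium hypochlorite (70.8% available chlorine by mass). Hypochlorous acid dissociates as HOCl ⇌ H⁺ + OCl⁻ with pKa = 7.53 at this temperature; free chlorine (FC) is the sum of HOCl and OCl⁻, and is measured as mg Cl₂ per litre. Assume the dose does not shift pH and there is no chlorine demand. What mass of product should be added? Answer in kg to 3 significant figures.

Volume: 2290 m³ = 2,290,000 L.
[OCl⁻]/[HOCl] = 10^(pH − pKa) = 10^(7.76 − 7.53) = 1.698; fraction as HOCl = 1/(1 + 1.698) = 0.3706.
Free chlorine required for 0.68 ppm HOCl: 0.68 / 0.3706 = 1.835 ppm.
FC to add: 1.835 − 0 = 1.835 mg/L as Cl₂.
Cl₂ equivalent: 1.835 mg/L × 2,290,000 L = 4202 g.
Product at 70.8% available Cl: 4202 / 0.708 = 5935 g.

5.93 kg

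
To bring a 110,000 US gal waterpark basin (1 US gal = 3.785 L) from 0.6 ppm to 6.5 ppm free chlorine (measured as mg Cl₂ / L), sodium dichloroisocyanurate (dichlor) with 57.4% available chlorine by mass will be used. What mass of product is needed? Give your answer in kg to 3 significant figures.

4.28 kg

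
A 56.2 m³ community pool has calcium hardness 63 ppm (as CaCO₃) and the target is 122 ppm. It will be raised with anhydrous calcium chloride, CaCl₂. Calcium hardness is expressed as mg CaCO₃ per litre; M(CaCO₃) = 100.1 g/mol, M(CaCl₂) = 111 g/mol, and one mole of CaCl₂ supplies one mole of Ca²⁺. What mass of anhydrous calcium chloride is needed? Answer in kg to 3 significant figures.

Volume: 56.2 m³ = 56,200 L.
Hardness to add: (122 − 63) = 59 mg/L as CaCO₃ × 56,200 L = 3316 g as CaCO₃.
Moles of Ca²⁺ (1 mol Ca²⁺ ≡ 1 mol CaCO₃): 3316 / 100.1 g/mol = 33.12 mol.
Mass of CaCl₂: 33.12 × 111 = 3677 g.

3.68 kg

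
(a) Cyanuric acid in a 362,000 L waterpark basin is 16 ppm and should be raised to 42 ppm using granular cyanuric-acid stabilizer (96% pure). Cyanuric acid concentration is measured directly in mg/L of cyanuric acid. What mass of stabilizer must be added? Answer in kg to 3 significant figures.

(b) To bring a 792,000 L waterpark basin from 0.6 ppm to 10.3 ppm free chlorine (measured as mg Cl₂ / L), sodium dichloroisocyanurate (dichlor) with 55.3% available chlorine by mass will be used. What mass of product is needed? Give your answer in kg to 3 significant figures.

(a) CYA to add: (42 − 16) = 26 mg/L × 362,000 L = 9412 g cyanuric acid.
(a) At 96% purity: 9412 / 0.96 = 9804 g product.

(b) Chlorine deficit: 10.3 − 0.6 = 9.7 ppm = 9.7 mg/L as Cl₂.
(b) Cl₂ equivalent needed: 9.7 mg/L × 792,000 L = 7,682,000 mg = 7682 g.
(b) Product at 55.3% available chlorine: 7682 / 0.553 = 13,890 g.

(a) 9.80 kg; (b) 13.9 kg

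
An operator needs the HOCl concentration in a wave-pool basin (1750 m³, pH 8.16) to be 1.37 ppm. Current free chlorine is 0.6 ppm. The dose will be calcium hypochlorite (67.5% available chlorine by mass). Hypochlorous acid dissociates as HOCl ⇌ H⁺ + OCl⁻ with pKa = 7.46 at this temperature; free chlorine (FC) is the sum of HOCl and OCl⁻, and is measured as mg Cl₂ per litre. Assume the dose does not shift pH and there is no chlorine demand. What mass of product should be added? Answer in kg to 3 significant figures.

Volume: 1750 m³ = 1,750,000 L.
[OCl⁻]/[HOCl] = 10^(pH − pKa) = 10^(8.16 − 7.46) = 5.012; fraction as HOCl = 1/(1 + 5.012) = 0.1663.
Free chlorine required for 1.37 ppm HOCl: 1.37 / 0.1663 = 8.236 ppm.
FC to add: 8.236 − 0.6 = 7.636 mg/L as Cl₂.
Cl₂ equivalent: 7.636 mg/L × 1,750,000 L = 13,360 g.
Product at 67.5% available Cl: 13,360 / 0.675 = 19,800 g.

19.8 kg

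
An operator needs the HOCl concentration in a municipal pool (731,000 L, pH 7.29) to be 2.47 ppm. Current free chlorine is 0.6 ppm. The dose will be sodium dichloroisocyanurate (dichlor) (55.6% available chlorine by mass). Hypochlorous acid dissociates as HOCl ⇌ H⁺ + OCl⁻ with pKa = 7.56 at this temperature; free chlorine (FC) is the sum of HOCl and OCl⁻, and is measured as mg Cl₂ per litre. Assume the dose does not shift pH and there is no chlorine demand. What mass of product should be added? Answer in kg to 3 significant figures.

4.20 kg

[OCl⁻]/[HOCl] = 10^(pH − pKa) = 10^(7.29 − 7.56) = 0.537; fraction as HOCl = 1/(1 + 0.537) = 0.6506.
Free chlorine required for 2.47 ppm HOCl: 2.47 / 0.6506 = 3.796 ppm.
FC to add: 3.796 − 0.6 = 3.196 mg/L as Cl₂.
Cl₂ equivalent: 3.196 mg/L × 731,000 L = 2337 g.
Product at 55.6% available Cl: 2337 / 0.556 = 4203 g.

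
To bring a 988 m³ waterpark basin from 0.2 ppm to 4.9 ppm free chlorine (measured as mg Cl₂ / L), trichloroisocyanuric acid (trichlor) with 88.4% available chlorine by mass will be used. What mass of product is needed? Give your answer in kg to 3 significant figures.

Volume: 988 m³ = 988,000 L.
Chlorine deficit: 4.9 − 0.2 = 4.7 ppm = 4.7 mg/L as Cl₂.
Cl₂ equivalent needed: 4.7 mg/L × 988,000 L = 4,644,000 mg = 4644 g.
Product at 88.4% available chlorine: 4644 / 0.884 = 5253 g.

5.25 kg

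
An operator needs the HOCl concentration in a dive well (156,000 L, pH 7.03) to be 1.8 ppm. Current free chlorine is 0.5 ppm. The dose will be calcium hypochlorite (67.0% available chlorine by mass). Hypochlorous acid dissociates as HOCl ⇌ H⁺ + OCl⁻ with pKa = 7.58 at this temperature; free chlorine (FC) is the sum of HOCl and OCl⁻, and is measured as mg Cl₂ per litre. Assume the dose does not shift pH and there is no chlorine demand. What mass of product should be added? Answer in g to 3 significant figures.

421 g

[OCl⁻]/[HOCl] = 10^(pH − pKa) = 10^(7.03 − 7.58) = 0.2818; fraction as HOCl = 1/(1 + 0.2818) = 0.7801.
Free chlorine required for 1.8 ppm HOCl: 1.8 / 0.7801 = 2.307 ppm.
FC to add: 2.307 − 0.5 = 1.807 mg/L as Cl₂.
Cl₂ equivalent: 1.807 mg/L × 156,000 L = 281.9 g.
Product at 67.0% available Cl: 281.9 / 0.67 = 420.8 g.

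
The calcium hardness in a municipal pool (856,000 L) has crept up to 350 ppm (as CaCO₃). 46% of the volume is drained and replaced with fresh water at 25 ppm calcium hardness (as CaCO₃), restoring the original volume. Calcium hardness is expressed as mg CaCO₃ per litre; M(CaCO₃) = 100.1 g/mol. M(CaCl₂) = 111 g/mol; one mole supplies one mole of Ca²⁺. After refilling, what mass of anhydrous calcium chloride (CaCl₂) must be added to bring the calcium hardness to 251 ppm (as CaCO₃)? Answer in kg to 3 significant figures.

47.9 kg

After draining 46% and refilling: 350 × 0.54 + 25 × 0.46 = 200.5 ppm.
Deficit to target: 251 − 200.5 = 50.5 mg/L.
As CaCO₃: 50.5 mg/L × 856,000 L = 43,230 g; ÷ 100.1 = 431.8 mol Ca²⁺.
Mass: 431.8 × 111 = 47,940 g.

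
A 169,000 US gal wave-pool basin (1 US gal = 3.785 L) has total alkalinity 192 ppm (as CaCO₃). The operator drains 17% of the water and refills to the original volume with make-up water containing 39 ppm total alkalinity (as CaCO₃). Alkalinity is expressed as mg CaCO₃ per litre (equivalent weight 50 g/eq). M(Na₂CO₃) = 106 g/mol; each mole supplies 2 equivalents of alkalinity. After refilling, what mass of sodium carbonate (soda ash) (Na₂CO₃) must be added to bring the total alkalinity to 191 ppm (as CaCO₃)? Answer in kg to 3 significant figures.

Volume: 169,000 US gal × 3.785 L/gal = 639,665 L.
After draining 17% and refilling: 192 × 0.83 + 39 × 0.17 = 165.99 ppm.
Deficit to target: 191 − 165.99 = 25.01 mg/L.
As CaCO₃: 25.01 mg/L × 639,665 L = 16,000 g; ÷ 50 g/eq ÷ 2 = 160 mol Na₂CO₃.
Mass: 160 × 106 = 16,960 g.

17.0 kg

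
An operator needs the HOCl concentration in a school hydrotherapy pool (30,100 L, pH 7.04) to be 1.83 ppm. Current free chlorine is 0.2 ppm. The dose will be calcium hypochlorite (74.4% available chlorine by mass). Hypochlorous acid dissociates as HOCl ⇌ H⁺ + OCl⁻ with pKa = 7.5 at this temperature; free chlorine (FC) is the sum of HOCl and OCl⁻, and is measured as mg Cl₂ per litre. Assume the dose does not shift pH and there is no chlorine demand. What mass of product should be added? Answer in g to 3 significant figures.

[OCl⁻]/[HOCl] = 10^(pH − pKa) = 10^(7.04 − 7.5) = 0.3467; fraction as HOCl = 1/(1 + 0.3467) = 0.7425.
Free chlorine required for 1.83 ppm HOCl: 1.83 / 0.7425 = 2.465 ppm.
FC to add: 2.465 − 0.2 = 2.265 mg/L as Cl₂.
Cl₂ equivalent: 2.265 mg/L × 30,100 L = 68.16 g.
Product at 74.4% available Cl: 68.16 / 0.744 = 91.62 g.

91.6 g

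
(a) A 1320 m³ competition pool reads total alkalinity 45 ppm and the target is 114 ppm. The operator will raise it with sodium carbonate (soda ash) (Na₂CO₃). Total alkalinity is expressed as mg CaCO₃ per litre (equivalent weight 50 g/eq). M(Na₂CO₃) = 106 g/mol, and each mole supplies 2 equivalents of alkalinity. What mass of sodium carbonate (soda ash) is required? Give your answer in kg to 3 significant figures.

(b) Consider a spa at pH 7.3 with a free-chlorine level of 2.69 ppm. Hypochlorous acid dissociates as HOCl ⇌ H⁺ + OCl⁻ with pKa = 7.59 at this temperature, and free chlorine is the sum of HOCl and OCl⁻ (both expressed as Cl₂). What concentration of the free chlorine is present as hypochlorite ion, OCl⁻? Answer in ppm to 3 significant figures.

(a) 96.5 kg; (b) 0.912 ppm

(a) Volume: 1320 m³ = 1,320,000 L.
(a) Alkalinity to add: (114 − 45) = 69 mg/L as CaCO₃ × 1,320,000 L = 91,080 g as CaCO₃.
(a) Equivalents: 91,080 g ÷ 50 g/eq = 1822 eq.
(a) Each mole of Na₂CO₃ supplies 2 eq, so 1822 / 2 = 910.8 mol.
(a) Mass: 910.8 mol × 106 g/mol = 96,540 g.

(b) [OCl⁻]/[HOCl] = 10^(pH − pKa) = 10^(7.3 − 7.59) = 10^-0.29 = 0.5129.
(b) Fraction as HOCl = 1 / (1 + 0.5129) = 0.661.
(b) OCl⁻ = (1 − 0.661) × 2.69 ppm = 0.9119 ppm.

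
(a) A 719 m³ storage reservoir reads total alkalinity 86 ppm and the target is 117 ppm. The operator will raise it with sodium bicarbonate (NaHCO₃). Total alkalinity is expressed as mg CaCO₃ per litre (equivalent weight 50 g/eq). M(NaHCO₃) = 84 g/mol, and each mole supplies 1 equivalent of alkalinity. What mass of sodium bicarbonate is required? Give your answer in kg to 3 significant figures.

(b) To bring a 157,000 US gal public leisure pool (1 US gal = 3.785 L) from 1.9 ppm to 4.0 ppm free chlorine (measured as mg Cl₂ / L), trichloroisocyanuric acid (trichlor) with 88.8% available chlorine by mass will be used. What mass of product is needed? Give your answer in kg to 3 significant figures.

(a) Volume: 719 m³ = 719,000 L.
(a) Alkalinity to add: (117 − 86) = 31 mg/L as CaCO₃ × 719,000 L = 22,290 g as CaCO₃.
(a) Equivalents: 22,290 g ÷ 50 g/eq = 445.8 eq.
(a) NaHCO₃ supplies 1 eq per mole → 445.8 mol.
(a) Mass: 445.8 mol × 84 g/mol = 37,450 g.

(b) Volume: 157,000 US gal × 3.785 L/gal = 594,245 L.
(b) Chlorine deficit: 4.0 − 1.9 = 2.1 ppm = 2.1 mg/L as Cl₂.
(b) Cl₂ equivalent needed: 2.1 mg/L × 594,245 L = 1,248,000 mg = 1248 g.
(b) Product at 88.8% available chlorine: 1248 / 0.888 = 1405 g.

(a) 37.4 kg; (b) 1.41 kg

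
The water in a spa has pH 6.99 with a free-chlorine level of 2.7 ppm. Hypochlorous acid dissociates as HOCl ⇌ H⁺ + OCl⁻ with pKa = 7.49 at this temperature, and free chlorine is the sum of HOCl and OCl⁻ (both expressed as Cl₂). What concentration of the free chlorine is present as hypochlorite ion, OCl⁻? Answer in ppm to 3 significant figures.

0.649 ppm

[OCl⁻]/[HOCl] = 10^(pH − pKa) = 10^(6.99 − 7.49) = 10^-0.50 = 0.3162.
Fraction as HOCl = 1 / (1 + 0.3162) = 0.7597.
OCl⁻ = (1 − 0.7597) × 2.7 ppm = 0.6487 ppm.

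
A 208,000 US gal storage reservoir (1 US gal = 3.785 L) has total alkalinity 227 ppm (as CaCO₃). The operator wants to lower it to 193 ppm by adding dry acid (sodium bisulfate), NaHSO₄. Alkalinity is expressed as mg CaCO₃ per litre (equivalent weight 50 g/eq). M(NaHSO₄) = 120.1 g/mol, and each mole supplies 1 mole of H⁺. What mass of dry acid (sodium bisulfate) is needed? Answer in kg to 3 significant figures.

64.3 kg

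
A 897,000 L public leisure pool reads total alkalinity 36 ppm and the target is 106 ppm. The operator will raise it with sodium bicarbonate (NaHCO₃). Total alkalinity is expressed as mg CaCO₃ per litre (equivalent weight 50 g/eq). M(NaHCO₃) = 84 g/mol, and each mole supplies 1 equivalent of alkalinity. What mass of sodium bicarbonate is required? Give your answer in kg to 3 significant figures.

105 kg

Alkalinity to add: (106 − 36) = 70 mg/L as CaCO₃ × 897,000 L = 62,790 g as CaCO₃.
Equivalents: 62,790 g ÷ 50 g/eq = 1256 eq.
NaHCO₃ supplies 1 eq per mole → 1256 mol.
Mass: 1256 mol × 84 g/mol = 105,500 g.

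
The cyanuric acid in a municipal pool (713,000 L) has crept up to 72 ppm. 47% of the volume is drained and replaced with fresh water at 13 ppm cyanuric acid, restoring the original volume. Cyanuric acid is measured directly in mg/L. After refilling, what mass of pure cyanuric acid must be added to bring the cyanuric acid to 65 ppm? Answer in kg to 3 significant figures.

After draining 47% and refilling: 72 × 0.53 + 13 × 0.47 = 44.27 ppm.
Deficit to target: 65 − 44.27 = 20.73 mg/L.
Mass: 20.73 mg/L × 713,000 L = 14,780 g cyanuric acid.

14.8 kg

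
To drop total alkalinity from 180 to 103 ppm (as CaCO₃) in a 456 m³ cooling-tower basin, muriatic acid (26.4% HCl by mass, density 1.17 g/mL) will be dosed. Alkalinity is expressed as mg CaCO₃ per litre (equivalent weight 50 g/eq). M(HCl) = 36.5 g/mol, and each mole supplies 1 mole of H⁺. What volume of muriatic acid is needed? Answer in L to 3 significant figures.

83.0 L

Volume: 456 m³ = 456,000 L.
Alkalinity to neutralize: (180 − 103) = 77 mg/L as CaCO₃ × 456,000 L = 35,110 g as CaCO₃.
Equivalents of H⁺ required: 35,110 ÷ 50 g/eq = 702.2 eq = 702.2 mol HCl.
Mass of HCl: 702.2 × 36.5 = 25,630 g.
Mass of 26.4% solution: 25,630 / 0.264 = 97,090 g.
Volume: 97,090 g ÷ 1.17 g/mL = 82,980 mL.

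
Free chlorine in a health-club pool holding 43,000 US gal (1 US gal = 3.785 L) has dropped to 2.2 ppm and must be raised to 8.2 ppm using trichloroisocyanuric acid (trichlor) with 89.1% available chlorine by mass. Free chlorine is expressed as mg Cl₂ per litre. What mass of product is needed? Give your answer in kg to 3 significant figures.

Volume: 43,000 US gal × 3.785 L/gal = 162,755 L.
Chlorine deficit: 8.2 − 2.2 = 6 ppm = 6 mg/L as Cl₂.
Cl₂ equivalent needed: 6 mg/L × 162,755 L = 976,500 mg = 976.5 g.
Product at 89.1% available chlorine: 976.5 / 0.891 = 1096 g.

1.10 kg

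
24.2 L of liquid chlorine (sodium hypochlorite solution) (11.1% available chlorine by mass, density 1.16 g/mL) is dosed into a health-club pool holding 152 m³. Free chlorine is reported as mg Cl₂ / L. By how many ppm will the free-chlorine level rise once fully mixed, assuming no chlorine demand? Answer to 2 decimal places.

Volume: 152 m³ = 152,000 L.
Mass of solution: 24.2 L × 1000 mL/L × 1.16 g/mL = 28,070 g.
Available chlorine delivered: 28,070 g × 0.111 = 3116 g as Cl₂.
Concentration rise: 3116 g / 152,000 L = 20.5 mg/L = 20.50 ppm.

20.50 ppm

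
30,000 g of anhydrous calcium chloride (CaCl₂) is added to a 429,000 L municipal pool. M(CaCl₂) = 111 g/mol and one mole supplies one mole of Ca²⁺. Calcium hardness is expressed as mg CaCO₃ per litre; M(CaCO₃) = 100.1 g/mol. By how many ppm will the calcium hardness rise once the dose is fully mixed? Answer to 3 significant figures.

Moles of Ca²⁺: 30,000 g ÷ 111 g/mol = 270.3 mol.
As CaCO₃: 270.3 mol × 100.1 g/mol = 27,050 g.
Rise: 27,050 g / 429,000 L × 1000 = 63.06 mg/L.

63.1 ppm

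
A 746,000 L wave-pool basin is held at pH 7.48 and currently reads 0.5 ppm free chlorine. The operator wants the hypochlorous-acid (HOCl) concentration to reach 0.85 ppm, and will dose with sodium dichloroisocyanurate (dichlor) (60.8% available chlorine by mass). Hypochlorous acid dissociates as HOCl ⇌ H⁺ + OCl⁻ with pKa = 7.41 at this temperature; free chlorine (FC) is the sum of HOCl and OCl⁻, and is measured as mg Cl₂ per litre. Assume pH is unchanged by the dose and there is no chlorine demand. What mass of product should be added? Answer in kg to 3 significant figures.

1.65 kg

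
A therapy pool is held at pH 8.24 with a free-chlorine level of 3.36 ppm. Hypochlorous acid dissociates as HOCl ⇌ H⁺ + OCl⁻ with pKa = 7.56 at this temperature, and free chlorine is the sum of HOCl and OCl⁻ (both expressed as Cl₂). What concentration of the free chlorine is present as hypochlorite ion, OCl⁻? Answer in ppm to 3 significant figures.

2.78 ppm

[OCl⁻]/[HOCl] = 10^(pH − pKa) = 10^(8.24 − 7.56) = 10^0.68 = 4.786.
Fraction as HOCl = 1 / (1 + 4.786) = 0.1728.
OCl⁻ = (1 − 0.1728) × 3.36 ppm = 2.779 ppm.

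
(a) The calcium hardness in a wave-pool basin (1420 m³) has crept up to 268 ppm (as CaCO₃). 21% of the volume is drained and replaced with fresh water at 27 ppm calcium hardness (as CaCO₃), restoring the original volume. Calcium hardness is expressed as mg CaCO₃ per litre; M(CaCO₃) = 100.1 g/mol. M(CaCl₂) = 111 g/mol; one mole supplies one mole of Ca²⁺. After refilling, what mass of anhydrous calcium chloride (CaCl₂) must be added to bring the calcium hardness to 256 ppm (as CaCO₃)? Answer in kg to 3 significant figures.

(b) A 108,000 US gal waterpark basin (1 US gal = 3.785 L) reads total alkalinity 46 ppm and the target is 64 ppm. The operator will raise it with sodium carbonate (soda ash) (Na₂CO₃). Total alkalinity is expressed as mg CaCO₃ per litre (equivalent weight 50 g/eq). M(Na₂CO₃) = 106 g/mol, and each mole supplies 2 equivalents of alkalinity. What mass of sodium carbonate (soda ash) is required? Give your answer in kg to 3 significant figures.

(a) Volume: 1420 m³ = 1,420,000 L.
(a) After draining 21% and refilling: 268 × 0.79 + 27 × 0.21 = 217.39 ppm.
(a) Deficit to target: 256 − 217.39 = 38.61 mg/L.
(a) As CaCO₃: 38.61 mg/L × 1,420,000 L = 54,830 g; ÷ 100.1 = 547.7 mol Ca²⁺.
(a) Mass: 547.7 × 111 = 60,800 g.

(b) Volume: 108,000 US gal × 3.785 L/gal = 408,780 L.
(b) Alkalinity to add: (64 − 46) = 18 mg/L as CaCO₃ × 408,780 L = 7358 g as CaCO₃.
(b) Equivalents: 7358 g ÷ 50 g/eq = 147.2 eq.
(b) Each mole of Na₂CO₃ supplies 2 eq, so 147.2 / 2 = 73.58 mol.
(b) Mass: 73.58 mol × 106 g/mol = 7800 g.

(a) 60.8 kg; (b) 7.80 kg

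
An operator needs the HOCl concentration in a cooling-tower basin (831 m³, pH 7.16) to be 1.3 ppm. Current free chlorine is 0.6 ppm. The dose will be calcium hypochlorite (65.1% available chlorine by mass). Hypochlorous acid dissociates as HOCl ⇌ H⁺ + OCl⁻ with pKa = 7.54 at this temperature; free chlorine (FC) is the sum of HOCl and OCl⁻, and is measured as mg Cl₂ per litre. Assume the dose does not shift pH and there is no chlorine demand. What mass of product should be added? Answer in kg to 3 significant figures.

1.59 kg

Volume: 831 m³ = 831,000 L.
[OCl⁻]/[HOCl] = 10^(pH − pKa) = 10^(7.16 − 7.54) = 0.4169; fraction as HOCl = 1/(1 + 0.4169) = 0.7058.
Free chlorine required for 1.3 ppm HOCl: 1.3 / 0.7058 = 1.842 ppm.
FC to add: 1.842 − 0.6 = 1.242 mg/L as Cl₂.
Cl₂ equivalent: 1.242 mg/L × 831,000 L = 1032 g.
Product at 65.1% available Cl: 1032 / 0.651 = 1585 g.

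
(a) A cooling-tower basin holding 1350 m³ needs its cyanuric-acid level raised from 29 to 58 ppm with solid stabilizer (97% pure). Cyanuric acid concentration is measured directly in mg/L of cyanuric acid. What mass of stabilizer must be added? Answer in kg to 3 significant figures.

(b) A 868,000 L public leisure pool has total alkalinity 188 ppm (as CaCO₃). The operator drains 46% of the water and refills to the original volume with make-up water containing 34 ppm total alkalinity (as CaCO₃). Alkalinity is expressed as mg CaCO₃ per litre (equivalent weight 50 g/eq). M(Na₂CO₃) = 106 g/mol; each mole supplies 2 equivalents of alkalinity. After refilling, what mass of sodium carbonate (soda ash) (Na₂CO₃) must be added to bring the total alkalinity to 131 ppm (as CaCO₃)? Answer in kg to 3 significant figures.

(a) Volume: 1350 m³ = 1,350,000 L.
(a) CYA to add: (58 − 29) = 29 mg/L × 1,350,000 L = 39,150 g cyanuric acid.
(a) At 97% purity: 39,150 / 0.97 = 40,360 g product.

(b) After draining 46% and refilling: 188 × 0.54 + 34 × 0.46 = 117.16 ppm.
(b) Deficit to target: 131 − 117.16 = 13.84 mg/L.
(b) As CaCO₃: 13.84 mg/L × 868,000 L = 12,010 g; ÷ 50 g/eq ÷ 2 = 120.1 mol Na₂CO₃.
(b) Mass: 120.1 × 106 = 12,730 g.

(a) 40.4 kg; (b) 12.7 kg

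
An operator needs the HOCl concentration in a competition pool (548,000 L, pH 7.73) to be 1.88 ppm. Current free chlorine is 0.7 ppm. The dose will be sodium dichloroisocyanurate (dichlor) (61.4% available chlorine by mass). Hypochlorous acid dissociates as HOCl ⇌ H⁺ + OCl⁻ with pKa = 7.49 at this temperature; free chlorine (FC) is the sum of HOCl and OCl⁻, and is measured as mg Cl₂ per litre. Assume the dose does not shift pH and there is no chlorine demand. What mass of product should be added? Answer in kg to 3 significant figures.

3.97 kg

[OCl⁻]/[HOCl] = 10^(pH − pKa) = 10^(7.73 − 7.49) = 1.738; fraction as HOCl = 1/(1 + 1.738) = 0.3653.
Free chlorine required for 1.88 ppm HOCl: 1.88 / 0.3653 = 5.147 ppm.
FC to add: 5.147 − 0.7 = 4.447 mg/L as Cl₂.
Cl₂ equivalent: 4.447 mg/L × 548,000 L = 2437 g.
Product at 61.4% available Cl: 2437 / 0.614 = 3969 g.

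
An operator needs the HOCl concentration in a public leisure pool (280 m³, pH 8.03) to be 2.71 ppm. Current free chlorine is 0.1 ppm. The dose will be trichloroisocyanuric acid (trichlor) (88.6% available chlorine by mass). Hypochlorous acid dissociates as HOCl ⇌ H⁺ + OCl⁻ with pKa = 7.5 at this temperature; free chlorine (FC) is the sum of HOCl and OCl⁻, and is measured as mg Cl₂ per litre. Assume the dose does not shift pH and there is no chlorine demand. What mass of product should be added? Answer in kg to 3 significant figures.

Volume: 280 m³ = 280,000 L.
[OCl⁻]/[HOCl] = 10^(pH − pKa) = 10^(8.03 − 7.5) = 3.388; fraction as HOCl = 1/(1 + 3.388) = 0.2279.
Free chlorine required for 2.71 ppm HOCl: 2.71 / 0.2279 = 11.89 ppm.
FC to add: 11.89 − 0.1 = 11.79 mg/L as Cl₂.
Cl₂ equivalent: 11.79 mg/L × 280,000 L = 3302 g.
Product at 88.6% available Cl: 3302 / 0.886 = 3727 g.

3.73 kg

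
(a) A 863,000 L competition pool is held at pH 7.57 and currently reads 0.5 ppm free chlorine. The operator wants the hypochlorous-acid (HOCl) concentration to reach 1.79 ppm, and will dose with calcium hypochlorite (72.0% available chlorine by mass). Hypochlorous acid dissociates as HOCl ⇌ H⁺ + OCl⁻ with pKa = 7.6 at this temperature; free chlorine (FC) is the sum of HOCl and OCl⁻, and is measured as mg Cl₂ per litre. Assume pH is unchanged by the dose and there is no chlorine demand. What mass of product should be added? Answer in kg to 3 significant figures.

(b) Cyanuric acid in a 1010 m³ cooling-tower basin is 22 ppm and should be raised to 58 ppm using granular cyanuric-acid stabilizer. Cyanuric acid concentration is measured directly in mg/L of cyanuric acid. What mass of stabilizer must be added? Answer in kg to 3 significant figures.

(a) 3.55 kg; (b) 36.4 kg

(a) [OCl⁻]/[HOCl] = 10^(pH − pKa) = 10^(7.57 − 7.6) = 0.9333; fraction as HOCl = 1/(1 + 0.9333) = 0.5173.
(a) Free chlorine required for 1.79 ppm HOCl: 1.79 / 0.5173 = 3.461 ppm.
(a) FC to add: 3.461 − 0.5 = 2.961 mg/L as Cl₂.
(a) Cl₂ equivalent: 2.961 mg/L × 863,000 L = 2555 g.
(a) Product at 72.0% available Cl: 2555 / 0.72 = 3549 g.

(b) Volume: 1010 m³ = 1,010,000 L.
(b) CYA to add: (58 − 22) = 36 mg/L × 1,010,000 L = 36,360 g cyanuric acid.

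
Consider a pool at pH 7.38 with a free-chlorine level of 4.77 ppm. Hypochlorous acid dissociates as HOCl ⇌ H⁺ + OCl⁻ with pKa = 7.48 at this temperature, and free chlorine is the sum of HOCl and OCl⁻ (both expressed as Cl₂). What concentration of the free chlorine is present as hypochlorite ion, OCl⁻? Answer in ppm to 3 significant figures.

[OCl⁻]/[HOCl] = 10^(pH − pKa) = 10^(7.38 − 7.48) = 10^-0.10 = 0.7943.
Fraction as HOCl = 1 / (1 + 0.7943) = 0.5573.
OCl⁻ = (1 − 0.5573) × 4.77 ppm = 2.112 ppm.

2.11 ppm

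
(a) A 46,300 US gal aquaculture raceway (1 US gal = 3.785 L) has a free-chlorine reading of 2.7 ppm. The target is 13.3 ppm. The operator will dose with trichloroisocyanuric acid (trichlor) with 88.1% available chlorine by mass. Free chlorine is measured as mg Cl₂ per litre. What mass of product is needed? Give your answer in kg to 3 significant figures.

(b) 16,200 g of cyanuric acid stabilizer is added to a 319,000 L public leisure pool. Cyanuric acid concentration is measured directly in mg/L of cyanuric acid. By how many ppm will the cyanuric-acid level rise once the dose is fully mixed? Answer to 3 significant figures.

(a) Volume: 46,300 US gal × 3.785 L/gal = 175,246 L.
(a) Chlorine deficit: 13.3 − 2.7 = 10.6 ppm = 10.6 mg/L as Cl₂.
(a) Cl₂ equivalent needed: 10.6 mg/L × 175,246 L = 1,858,000 mg = 1858 g.
(a) Product at 88.1% available chlorine: 1858 / 0.881 = 2109 g.

(b) Rise: 16,200 g / 319,000 L × 1000 = 50.78 mg/L.

(a) 2.11 kg; (b) 50.8 ppm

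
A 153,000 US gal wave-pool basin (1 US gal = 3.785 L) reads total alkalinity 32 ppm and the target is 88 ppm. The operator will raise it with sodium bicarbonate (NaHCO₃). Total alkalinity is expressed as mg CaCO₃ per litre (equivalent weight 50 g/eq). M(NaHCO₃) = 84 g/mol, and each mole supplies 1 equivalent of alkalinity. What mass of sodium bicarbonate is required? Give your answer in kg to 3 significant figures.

54.5 kg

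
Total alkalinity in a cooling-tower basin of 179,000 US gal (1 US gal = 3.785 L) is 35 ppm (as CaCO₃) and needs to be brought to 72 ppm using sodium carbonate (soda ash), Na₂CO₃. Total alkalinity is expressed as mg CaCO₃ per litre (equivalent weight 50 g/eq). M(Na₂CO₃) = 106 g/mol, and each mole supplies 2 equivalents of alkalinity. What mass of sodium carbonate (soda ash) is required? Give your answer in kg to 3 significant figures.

Volume: 179,000 US gal × 3.785 L/gal = 677,515 L.
Alkalinity to add: (72 − 35) = 37 mg/L as CaCO₃ × 677,515 L = 25,070 g as CaCO₃.
Equivalents: 25,070 g ÷ 50 g/eq = 501.4 eq.
Each mole of Na₂CO₃ supplies 2 eq, so 501.4 / 2 = 250.7 mol.
Mass: 250.7 mol × 106 g/mol = 26,570 g.

26.6 kg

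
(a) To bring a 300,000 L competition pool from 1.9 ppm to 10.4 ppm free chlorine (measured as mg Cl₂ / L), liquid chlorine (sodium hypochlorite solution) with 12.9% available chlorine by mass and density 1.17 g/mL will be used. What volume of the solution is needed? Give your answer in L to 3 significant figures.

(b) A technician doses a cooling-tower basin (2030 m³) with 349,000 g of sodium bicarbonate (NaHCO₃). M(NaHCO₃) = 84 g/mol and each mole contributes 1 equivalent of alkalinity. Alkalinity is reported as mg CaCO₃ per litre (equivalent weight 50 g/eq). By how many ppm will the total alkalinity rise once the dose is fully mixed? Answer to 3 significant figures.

(a) Chlorine deficit: 10.4 − 1.9 = 8.5 ppm = 8.5 mg/L as Cl₂.
(a) Cl₂ equivalent needed: 8.5 mg/L × 300,000 L = 2,550,000 mg = 2550 g.
(a) Product at 12.9% available chlorine: 2550 / 0.129 = 19,770 g.
(a) Volume at density 1.17 g/mL: 19,770 g ÷ 1.17 g/mL = 16,900 mL.

(b) Volume: 2030 m³ = 2,030,000 L.
(b) Moles of NaHCO₃: 349,000 g ÷ 84 g/mol = 4155 mol → 4155 eq of alkalinity.
(b) As CaCO₃: 4155 eq × 50 g/eq = 207,700 g.
(b) Rise: 207,700 g / 2,030,000 L × 1000 = 102.3 mg/L.

(a) 16.9 L; (b) 102 ppm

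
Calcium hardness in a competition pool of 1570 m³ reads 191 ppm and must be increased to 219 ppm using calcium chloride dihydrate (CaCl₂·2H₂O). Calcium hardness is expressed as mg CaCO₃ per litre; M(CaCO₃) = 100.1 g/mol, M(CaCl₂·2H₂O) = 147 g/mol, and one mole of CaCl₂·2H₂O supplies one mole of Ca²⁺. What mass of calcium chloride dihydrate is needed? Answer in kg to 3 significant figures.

64.6 kg

Volume: 1570 m³ = 1,570,000 L.
Hardness to add: (219 − 191) = 28 mg/L as CaCO₃ × 1,570,000 L = 43,960 g as CaCO₃.
Moles of Ca²⁺ (1 mol Ca²⁺ ≡ 1 mol CaCO₃): 43,960 / 100.1 g/mol = 439.2 mol.
Mass of CaCl₂·2H₂O: 439.2 × 147 = 64,560 g.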